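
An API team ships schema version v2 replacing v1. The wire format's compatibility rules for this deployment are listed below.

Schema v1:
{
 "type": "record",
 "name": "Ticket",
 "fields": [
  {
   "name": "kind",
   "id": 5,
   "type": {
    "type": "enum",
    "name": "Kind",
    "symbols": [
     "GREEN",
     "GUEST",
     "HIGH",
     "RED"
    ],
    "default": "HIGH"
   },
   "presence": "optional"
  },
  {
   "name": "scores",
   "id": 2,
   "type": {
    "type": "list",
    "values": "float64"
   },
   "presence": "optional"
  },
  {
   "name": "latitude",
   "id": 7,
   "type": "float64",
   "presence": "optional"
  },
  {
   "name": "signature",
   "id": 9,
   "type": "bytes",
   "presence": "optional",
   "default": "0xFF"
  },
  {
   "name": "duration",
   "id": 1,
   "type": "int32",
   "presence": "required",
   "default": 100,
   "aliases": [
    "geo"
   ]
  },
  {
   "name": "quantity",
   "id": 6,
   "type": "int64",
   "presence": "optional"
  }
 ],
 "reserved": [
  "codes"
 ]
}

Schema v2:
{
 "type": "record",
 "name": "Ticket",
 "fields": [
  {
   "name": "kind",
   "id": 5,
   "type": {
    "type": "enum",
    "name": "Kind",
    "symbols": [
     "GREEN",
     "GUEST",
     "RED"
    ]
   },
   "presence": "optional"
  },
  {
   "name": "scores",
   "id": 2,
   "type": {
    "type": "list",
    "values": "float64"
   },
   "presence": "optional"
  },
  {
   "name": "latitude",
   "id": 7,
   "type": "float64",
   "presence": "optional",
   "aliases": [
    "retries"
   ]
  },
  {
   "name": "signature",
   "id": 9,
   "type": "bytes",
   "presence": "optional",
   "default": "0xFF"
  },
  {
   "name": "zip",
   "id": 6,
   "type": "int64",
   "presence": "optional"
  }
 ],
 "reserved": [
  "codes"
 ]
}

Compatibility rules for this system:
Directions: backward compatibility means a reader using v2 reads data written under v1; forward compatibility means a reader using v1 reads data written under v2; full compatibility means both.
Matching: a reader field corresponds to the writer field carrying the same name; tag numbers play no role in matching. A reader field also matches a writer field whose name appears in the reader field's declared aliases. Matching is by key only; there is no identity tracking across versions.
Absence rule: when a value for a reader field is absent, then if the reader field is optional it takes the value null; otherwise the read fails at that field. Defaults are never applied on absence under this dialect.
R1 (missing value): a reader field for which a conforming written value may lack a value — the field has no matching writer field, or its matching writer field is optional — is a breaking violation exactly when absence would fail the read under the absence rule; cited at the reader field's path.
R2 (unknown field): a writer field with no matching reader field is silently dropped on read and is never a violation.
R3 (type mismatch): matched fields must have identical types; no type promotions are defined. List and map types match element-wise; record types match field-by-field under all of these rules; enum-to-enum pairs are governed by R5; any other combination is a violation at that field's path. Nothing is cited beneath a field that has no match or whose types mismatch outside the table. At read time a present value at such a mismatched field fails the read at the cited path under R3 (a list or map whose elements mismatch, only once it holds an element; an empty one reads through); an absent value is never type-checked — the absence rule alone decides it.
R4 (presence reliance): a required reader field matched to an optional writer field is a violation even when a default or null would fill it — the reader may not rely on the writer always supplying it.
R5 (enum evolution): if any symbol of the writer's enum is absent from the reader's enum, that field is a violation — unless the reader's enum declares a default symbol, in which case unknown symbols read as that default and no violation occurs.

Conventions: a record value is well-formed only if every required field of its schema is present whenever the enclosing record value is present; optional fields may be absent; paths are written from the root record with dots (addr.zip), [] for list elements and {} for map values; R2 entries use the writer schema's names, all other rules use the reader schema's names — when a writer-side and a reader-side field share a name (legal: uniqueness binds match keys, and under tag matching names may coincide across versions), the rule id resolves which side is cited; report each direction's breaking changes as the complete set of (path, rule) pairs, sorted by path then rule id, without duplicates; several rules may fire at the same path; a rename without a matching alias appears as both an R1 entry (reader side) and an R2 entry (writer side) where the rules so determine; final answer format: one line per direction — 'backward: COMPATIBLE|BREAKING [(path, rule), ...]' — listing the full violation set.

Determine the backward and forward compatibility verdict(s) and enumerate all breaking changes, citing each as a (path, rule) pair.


backward: BREAKING [(kind, R5)]; forward: BREAKING [(duration, R1)]

in Ticket below, arrows point writer -> reader
backward pass over Ticket, reader schema v2, writer schema v1:
  writer optional, Kind -> Kind: reader kind maps from writer kind
  writer optional, list<float64> -> list<float64>: reader scores maps from writer scores
  writer optional, float64 -> float64: reader latitude maps from writer latitude
  writer optional, bytes -> bytes: reader signature maps from writer signature
  no writer field matches reader zip
  duration (writer side), unknown to reader
  quantity (writer side), unknown to reader
  R5 fires at kind
  => backward: BREAKING (1)
forward pass over Ticket, reader schema v1, writer schema v2:
  writer optional, Kind -> Kind: reader kind maps from writer kind
  writer optional, list<float64> -> list<float64>: reader scores maps from writer scores
  writer optional, float64 -> float64: reader latitude maps from writer latitude
  writer optional, bytes -> bytes: reader signature maps from writer signature
  no writer field matches reader duration
  no writer field matches reader quantity
  zip (writer side), unknown to reader
  R1 fires at duration
  => forward: BREAKING (1)


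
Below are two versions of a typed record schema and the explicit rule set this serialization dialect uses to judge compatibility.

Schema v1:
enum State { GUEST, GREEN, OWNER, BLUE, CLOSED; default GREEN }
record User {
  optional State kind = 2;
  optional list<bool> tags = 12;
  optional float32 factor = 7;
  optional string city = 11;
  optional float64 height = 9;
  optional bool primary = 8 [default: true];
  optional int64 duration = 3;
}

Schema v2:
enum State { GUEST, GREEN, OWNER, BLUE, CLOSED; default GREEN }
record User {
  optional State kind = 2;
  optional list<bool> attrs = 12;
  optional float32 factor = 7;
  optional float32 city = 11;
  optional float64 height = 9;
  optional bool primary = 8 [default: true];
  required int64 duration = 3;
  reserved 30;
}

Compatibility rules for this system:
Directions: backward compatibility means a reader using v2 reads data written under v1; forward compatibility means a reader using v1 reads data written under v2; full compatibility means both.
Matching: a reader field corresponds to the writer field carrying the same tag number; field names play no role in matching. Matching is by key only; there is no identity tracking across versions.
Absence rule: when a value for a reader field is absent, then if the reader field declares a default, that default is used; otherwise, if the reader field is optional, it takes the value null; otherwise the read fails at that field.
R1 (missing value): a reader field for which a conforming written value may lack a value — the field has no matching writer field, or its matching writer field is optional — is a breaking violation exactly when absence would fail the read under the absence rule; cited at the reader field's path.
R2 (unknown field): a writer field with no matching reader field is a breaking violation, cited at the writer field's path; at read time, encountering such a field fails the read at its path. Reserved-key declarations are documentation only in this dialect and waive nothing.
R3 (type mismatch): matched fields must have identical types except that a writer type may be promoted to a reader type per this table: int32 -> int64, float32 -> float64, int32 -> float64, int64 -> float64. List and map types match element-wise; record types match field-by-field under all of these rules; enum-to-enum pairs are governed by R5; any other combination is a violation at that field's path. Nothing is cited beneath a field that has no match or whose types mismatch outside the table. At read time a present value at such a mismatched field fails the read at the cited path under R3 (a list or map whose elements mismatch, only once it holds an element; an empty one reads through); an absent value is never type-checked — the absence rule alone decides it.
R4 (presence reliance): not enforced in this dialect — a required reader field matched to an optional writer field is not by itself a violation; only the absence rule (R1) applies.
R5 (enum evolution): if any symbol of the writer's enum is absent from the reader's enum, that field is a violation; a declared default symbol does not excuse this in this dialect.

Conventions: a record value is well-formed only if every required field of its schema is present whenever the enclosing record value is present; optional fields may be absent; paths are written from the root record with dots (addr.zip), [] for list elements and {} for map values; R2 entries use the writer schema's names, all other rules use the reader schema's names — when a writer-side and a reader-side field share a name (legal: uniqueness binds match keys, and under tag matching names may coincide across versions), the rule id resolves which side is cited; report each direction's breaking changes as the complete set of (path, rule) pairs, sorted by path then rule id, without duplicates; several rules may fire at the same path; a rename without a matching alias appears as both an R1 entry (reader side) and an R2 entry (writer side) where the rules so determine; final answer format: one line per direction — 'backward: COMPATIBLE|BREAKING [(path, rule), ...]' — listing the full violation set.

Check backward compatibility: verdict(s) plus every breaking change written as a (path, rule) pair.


each type pair in User: writer, then reader
backward analysis of User with v2 as reader and v1 as writer:
  kind <- kind (State -> State, writer optional)
  attrs <- tags (list<bool> -> list<bool>, writer optional)
  factor <- factor (float32 -> float32, writer optional)
  city <- city (string -> float32, writer optional)
  height <- height (float64 -> float64, writer optional)
  primary <- primary (bool -> bool, writer optional)
  duration <- duration (int64 -> int64, writer optional)
  rule R3 violated at city
  rule R1 violated at duration
  => backward verdict for User: BREAKING, 2 violation(s)
checking off the User differences that do not matter here:
  renamed field tags to attrs in record User -> no rule fires on it in User's dialect; the asked verdict holds

backward: BREAKING [(city, R3), (duration, R1)]


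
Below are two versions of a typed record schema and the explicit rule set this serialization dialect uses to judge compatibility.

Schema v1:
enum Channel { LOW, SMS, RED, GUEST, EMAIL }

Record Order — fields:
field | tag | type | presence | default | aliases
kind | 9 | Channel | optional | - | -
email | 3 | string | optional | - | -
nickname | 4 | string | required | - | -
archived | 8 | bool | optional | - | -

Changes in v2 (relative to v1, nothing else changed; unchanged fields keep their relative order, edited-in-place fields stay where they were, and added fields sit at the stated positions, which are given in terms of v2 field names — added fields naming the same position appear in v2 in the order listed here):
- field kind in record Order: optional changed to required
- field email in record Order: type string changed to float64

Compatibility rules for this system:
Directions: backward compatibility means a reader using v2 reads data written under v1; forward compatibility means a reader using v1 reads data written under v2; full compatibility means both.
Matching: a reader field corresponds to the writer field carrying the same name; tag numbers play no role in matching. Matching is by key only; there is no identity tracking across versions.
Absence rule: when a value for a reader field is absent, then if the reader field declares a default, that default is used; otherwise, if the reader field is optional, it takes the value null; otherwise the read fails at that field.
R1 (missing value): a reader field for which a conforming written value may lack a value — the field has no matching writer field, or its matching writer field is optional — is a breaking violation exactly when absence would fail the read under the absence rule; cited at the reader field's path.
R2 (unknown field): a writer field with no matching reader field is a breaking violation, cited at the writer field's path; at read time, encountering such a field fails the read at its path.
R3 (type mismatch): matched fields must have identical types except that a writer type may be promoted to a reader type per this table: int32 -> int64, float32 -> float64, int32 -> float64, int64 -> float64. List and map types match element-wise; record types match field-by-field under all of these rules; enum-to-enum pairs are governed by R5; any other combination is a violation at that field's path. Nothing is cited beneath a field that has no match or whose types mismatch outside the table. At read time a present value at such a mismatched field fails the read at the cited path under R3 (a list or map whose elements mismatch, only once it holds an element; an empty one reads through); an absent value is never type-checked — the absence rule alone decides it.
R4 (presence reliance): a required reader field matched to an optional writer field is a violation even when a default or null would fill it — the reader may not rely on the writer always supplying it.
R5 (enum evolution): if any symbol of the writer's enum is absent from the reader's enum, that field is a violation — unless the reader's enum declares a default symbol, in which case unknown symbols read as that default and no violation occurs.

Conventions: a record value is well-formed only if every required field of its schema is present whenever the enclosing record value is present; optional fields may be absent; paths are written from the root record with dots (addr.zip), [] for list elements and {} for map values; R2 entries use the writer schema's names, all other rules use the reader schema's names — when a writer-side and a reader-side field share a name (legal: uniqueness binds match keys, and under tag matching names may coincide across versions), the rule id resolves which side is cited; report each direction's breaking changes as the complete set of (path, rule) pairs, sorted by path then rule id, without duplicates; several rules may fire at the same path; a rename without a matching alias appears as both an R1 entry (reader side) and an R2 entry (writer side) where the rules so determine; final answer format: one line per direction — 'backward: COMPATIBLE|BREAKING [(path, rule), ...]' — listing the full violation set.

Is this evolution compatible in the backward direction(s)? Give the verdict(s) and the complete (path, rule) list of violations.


backward: BREAKING [(email, R3), (kind, R1), (kind, R4)]

arrows below run writer -> reader for Order
backward pass over Order, reader schema v2, writer schema v1:
  kind <- kind (Channel -> Channel, writer optional)
  email <- email (string -> float64, writer optional)
  nickname <- nickname (string -> string, writer required)
  archived <- archived (bool -> bool, writer optional)
  violation R3 at email
  violation R1 at kind
  violation R4 at kind
  => backward: BREAKING (3)


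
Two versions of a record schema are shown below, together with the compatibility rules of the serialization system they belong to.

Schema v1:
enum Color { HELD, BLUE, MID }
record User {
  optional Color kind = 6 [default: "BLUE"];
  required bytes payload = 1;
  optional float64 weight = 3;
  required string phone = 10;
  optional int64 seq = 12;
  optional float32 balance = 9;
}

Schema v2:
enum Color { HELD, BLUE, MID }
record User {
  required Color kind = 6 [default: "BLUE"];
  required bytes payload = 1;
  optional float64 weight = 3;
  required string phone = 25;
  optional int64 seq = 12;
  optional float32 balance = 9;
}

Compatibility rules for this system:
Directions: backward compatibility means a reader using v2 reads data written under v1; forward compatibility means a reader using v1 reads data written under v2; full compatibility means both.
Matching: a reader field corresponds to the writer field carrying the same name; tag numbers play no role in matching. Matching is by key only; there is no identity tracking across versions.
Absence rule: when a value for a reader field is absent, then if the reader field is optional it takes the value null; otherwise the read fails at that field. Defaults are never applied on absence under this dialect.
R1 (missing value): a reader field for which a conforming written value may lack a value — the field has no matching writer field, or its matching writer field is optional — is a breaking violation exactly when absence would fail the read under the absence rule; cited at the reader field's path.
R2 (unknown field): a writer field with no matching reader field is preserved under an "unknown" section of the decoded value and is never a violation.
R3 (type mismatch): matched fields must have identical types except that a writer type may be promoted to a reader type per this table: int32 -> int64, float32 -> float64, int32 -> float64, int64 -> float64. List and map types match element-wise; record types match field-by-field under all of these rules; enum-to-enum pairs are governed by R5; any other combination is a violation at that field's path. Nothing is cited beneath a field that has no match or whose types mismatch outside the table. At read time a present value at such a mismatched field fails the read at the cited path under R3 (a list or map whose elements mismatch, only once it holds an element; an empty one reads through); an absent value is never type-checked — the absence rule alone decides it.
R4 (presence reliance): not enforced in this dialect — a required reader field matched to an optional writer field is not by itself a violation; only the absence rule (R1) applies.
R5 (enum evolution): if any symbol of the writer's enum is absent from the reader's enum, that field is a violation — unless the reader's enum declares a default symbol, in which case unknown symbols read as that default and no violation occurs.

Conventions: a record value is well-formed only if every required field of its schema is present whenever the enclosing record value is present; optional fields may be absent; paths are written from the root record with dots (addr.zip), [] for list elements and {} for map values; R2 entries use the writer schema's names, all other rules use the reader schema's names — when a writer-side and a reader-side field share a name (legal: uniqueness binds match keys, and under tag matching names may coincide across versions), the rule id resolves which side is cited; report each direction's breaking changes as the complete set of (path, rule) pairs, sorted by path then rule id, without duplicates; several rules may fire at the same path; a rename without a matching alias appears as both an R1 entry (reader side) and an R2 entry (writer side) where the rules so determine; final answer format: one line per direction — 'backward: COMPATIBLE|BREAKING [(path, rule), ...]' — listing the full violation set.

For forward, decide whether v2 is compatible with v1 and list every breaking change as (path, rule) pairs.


forward: COMPATIBLE []

in User below, arrows point writer -> reader
forward for User (reader v1, writer v2):
  kind: paired with writer kind (Color -> Color; writer required)
  payload: paired with writer payload (bytes -> bytes; writer required)
  weight: paired with writer weight (float64 -> float64; writer optional)
  phone: paired with writer phone (string -> string; writer required)
  seq: paired with writer seq (int64 -> int64; writer optional)
  balance: paired with writer balance (float32 -> float32; writer optional)
  nothing fires on User: forward is COMPATIBLE
the other User changes do not affect what is asked:
  field phone in record User: tag 10 changed to 25 -> triggers nothing under User's printed rules — same verdict
  field kind in record User: optional changed to required -> fires only in the backward direction of User, which is not asked here


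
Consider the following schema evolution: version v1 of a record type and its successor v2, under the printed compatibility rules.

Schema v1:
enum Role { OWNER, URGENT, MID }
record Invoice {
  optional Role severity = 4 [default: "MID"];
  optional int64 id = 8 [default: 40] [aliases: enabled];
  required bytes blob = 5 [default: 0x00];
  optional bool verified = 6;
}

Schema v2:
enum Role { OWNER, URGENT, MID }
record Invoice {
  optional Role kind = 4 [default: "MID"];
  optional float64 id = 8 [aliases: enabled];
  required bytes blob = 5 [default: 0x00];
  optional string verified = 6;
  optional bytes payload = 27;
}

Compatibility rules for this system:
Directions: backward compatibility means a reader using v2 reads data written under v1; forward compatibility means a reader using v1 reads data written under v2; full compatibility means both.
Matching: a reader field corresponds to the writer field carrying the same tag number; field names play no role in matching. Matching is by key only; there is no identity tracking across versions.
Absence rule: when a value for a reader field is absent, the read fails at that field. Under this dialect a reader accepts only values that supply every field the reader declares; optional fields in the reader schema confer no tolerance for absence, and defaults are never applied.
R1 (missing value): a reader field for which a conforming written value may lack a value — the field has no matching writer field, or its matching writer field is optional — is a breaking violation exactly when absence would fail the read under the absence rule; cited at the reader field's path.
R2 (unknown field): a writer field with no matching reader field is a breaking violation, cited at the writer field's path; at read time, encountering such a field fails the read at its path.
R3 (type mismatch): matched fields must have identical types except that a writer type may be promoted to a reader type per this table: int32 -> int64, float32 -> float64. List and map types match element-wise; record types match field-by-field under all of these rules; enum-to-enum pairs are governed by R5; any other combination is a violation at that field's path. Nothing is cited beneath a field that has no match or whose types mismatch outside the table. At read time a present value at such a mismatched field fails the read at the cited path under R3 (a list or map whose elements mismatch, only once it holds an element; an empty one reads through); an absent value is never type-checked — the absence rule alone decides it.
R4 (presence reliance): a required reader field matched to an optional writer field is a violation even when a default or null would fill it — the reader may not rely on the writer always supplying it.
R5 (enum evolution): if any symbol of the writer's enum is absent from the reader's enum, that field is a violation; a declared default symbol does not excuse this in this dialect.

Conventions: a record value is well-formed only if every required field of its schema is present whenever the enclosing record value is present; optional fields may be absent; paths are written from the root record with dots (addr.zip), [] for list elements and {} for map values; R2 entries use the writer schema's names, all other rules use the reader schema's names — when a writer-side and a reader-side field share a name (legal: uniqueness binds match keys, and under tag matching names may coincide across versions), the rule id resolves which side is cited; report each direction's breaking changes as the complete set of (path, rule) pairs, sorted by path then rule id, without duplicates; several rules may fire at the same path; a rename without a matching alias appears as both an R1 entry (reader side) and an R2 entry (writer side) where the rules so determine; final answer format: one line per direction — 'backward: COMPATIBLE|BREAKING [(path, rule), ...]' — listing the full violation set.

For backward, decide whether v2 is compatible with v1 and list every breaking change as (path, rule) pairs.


backward: BREAKING [(id, R1), (id, R3), (kind, R1), (payload, R1), (verified, R1), (verified, R3)]

the writer's type comes first in each Invoice pair
backward analysis of Invoice with v2 as reader and v1 as writer:
  Role -> Role, writer optional: kind aligns to severity
  int64 -> float64, writer optional: id aligns to id
  bytes -> bytes, writer required: blob aligns to blob
  bool -> string, writer optional: verified aligns to verified
  payload: no writer match
  violation R1 at id
  violation R3 at id
  violation R1 at kind
  violation R1 at payload
  violation R1 at verified
  violation R3 at verified
  backward on Invoice therefore BREAKING (6)


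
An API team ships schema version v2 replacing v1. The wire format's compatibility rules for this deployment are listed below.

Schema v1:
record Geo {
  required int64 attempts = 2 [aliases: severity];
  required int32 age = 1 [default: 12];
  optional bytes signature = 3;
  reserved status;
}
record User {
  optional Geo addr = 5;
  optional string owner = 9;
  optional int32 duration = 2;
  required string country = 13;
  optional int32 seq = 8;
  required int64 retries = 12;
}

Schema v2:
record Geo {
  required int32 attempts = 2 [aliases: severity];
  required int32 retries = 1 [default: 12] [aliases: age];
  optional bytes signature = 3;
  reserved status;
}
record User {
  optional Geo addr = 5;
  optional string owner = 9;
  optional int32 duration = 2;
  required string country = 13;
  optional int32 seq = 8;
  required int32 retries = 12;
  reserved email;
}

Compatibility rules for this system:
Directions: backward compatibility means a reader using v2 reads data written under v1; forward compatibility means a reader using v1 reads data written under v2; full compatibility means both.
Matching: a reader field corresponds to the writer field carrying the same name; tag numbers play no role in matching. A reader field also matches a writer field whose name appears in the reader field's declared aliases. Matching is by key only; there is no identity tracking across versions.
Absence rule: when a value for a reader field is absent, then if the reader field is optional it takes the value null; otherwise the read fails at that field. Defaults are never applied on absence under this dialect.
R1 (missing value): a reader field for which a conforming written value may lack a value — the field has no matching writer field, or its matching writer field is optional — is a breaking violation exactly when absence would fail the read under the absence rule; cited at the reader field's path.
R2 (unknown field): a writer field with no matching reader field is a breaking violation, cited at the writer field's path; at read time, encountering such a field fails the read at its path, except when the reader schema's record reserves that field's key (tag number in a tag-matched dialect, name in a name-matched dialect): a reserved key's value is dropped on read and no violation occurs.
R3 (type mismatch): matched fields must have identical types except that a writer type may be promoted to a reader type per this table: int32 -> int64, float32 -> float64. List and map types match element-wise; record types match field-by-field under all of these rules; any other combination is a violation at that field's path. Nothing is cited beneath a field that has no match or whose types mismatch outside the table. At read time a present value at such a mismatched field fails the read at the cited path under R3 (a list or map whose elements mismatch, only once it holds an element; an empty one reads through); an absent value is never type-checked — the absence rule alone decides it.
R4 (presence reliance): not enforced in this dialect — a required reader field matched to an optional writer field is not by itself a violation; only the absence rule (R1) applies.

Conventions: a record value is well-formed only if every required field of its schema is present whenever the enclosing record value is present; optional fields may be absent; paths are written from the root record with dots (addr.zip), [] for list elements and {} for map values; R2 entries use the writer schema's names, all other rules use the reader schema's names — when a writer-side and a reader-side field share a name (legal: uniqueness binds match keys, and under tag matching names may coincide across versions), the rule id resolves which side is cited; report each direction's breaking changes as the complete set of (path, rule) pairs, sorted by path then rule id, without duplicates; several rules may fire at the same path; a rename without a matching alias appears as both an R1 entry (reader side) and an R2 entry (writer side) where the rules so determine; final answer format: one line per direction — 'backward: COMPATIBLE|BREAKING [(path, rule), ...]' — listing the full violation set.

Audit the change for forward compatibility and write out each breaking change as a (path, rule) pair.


arrows below run writer -> reader for User
forward pass over User, reader schema v1, writer schema v2:
  addr: Geo -> Geo, writer optional; from addr
  owner: string -> string, writer optional; from owner
  duration: int32 -> int32, writer optional; from duration
  country: string -> string, writer required; from country
  seq: int32 -> int32, writer optional; from seq
  retries: int32 -> int64, writer required; from retries
  addr.attempts: int32 -> int64, writer required; from addr.attempts
  no writer field matches reader addr.age
  addr.signature: bytes -> bytes, writer optional; from addr.signature
  leftover writer field: addr.retries
  rule R1 violated at addr.age
  rule R2 violated at addr.retries
  => 2 violation(s): forward is BREAKING for User
checking off the User differences that do not matter here:
  field attempts in record Geo: type int64 changed to int32 -> matters only for User's backward compatibility — outside the asked direction
  field retries in record User: type int64 changed to int32 -> matters only for User's backward compatibility — outside the asked direction

forward: BREAKING [(addr.age, R1), (addr.retries, R2)]


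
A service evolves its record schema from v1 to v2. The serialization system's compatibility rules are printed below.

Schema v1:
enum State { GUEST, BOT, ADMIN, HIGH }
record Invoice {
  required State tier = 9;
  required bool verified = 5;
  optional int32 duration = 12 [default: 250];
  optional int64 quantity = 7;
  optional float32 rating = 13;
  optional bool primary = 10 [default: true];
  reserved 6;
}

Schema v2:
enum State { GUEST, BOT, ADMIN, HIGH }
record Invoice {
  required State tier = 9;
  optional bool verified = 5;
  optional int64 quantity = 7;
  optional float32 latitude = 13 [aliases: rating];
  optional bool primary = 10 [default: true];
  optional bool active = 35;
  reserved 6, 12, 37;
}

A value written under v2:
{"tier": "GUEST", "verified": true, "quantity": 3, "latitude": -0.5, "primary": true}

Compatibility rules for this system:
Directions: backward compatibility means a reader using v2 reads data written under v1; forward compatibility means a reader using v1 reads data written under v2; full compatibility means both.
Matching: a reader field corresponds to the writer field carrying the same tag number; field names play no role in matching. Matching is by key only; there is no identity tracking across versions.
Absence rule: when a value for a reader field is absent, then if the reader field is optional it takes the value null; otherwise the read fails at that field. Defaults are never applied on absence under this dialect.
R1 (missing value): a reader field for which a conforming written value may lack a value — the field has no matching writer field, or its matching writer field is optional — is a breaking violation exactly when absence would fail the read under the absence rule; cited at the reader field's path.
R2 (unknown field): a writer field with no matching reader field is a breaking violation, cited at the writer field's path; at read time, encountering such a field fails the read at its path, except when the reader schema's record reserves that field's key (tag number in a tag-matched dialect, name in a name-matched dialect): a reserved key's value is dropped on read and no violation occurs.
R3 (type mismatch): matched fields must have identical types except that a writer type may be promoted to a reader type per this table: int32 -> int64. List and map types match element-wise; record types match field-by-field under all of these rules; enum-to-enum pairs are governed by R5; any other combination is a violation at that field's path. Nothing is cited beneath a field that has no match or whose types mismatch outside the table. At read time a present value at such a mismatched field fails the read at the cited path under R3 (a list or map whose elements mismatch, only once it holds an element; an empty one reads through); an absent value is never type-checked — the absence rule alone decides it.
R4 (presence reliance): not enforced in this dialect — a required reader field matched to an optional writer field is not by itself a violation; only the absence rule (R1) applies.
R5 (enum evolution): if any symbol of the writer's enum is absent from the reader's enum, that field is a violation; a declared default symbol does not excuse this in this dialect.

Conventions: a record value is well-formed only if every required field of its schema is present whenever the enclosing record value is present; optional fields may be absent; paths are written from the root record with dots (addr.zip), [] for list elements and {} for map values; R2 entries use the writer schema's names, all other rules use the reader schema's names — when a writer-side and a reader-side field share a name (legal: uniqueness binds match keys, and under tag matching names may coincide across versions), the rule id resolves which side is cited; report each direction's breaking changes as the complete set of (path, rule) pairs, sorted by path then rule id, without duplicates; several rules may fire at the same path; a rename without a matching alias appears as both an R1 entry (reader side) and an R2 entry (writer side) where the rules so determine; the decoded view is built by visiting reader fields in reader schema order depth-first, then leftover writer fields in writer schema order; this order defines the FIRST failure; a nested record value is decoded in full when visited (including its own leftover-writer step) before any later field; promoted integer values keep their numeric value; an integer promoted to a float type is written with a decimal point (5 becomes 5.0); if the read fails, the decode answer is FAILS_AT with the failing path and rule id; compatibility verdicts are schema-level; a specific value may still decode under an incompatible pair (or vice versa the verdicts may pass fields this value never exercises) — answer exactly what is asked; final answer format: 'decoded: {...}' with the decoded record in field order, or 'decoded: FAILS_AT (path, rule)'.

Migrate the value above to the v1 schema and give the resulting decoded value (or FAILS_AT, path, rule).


the writer's type comes first in each Invoice pair
decoding the Invoice value with the v1 reader:
  tier := "GUEST"
  verified := true
  duration := null (missing; optional => null)
  quantity := 3
  rating := -0.5 (from writer latitude)
  primary := true
  => decoded: {"tier": "GUEST", "verified": true, "duration": null, "quantity": 3, "rating": -0.5, "primary": true}
remaining Invoice differences; none change what is asked:
  added field active to record Invoice: optional bool, tag 35 (in v2 it sits last) -> affects the rule determinations only; this particular Invoice value decodes identically
  field verified in record Invoice: required changed to optional -> affects the rule determinations only; this particular Invoice value decodes identically
  removed field duration from record Invoice (its key 12 joins the reserved list) -> inert under this dialect — no rule fires on Invoice and the result does not move
  renamed field rating to latitude in record Invoice (alias rating declared on the renamed field) -> inert under this dialect — no rule fires on Invoice and the result does not move

decoded: {"tier": "GUEST", "verified": true, "duration": null, "quantity": 3, "rating": -0.5, "primary": true}


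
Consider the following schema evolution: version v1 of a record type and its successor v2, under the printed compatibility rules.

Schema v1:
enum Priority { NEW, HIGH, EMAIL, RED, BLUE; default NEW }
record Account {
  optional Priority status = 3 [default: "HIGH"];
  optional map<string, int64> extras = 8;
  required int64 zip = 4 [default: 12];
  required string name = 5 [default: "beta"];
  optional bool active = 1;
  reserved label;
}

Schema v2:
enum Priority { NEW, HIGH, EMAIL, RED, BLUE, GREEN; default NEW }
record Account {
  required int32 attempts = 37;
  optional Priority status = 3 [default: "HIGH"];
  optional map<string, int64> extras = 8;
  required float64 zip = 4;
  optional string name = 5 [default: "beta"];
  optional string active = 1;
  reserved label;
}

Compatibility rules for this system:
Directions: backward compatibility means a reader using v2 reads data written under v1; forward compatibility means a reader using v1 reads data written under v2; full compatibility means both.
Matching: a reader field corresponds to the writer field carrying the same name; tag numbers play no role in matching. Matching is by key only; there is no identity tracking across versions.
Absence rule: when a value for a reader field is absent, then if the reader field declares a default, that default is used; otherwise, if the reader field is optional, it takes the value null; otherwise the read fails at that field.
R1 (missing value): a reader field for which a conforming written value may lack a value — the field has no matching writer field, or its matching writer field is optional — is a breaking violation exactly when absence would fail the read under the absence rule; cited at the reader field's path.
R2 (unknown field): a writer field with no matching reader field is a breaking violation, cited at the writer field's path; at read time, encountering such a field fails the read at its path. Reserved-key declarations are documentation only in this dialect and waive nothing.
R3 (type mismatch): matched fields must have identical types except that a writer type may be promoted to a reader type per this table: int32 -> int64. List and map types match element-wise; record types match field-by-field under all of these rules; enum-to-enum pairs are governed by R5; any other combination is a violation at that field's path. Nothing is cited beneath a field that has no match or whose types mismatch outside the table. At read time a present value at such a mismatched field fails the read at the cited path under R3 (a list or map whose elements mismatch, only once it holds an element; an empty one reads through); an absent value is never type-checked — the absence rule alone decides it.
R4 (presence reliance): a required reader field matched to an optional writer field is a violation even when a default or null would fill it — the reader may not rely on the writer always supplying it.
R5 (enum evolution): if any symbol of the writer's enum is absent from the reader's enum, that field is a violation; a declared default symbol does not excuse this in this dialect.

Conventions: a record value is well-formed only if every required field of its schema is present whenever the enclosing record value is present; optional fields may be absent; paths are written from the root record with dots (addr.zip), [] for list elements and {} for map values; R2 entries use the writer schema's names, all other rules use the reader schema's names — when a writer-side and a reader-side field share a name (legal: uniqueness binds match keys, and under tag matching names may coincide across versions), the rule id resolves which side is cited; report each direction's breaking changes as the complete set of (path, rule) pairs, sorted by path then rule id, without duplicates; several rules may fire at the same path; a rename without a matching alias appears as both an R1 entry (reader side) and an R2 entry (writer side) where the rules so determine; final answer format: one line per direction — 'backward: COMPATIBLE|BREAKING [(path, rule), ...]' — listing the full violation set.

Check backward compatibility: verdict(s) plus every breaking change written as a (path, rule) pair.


backward: BREAKING [(active, R3), (attempts, R1), (zip, R3)]

each type pair in Account: writer, then reader
checking backward for Account: reader v2 against writer v1:
  attempts: no writer match
  Priority -> Priority, writer optional: status aligns to status
  map<string, int64> -> map<string, int64>, writer optional: extras aligns to extras
  int64 -> float64, writer required: zip aligns to zip
  string -> string, writer required: name aligns to name
  bool -> string, writer optional: active aligns to active
  breaking: (active, R3)
  breaking: (attempts, R1)
  breaking: (zip, R3)
  => 3 violation(s): backward is BREAKING for Account
the rest of the Account diff is inert for this question:
  enum Priority (field status in record Account): symbol GREEN added -> its effect on Account is confined to the forward direction, not asked
  field name in record Account: required changed to optional -> its effect on Account is confined to the forward direction, not asked
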